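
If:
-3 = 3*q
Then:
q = -1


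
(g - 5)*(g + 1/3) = g^2 - 14*g/3 - 5/3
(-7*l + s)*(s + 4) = -7*l*s - 28*l + s^2 + 4*s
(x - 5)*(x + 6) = x^2 + x - 30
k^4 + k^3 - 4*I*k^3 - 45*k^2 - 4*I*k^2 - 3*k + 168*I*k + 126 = (k - 6)*(k + 7)*(k - 3*I)*(k - I)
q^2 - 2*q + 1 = (q - 1)^2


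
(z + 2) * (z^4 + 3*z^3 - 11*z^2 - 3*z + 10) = z^5 + 5*z^4 - 5*z^3 - 25*z^2 + 4*z + 20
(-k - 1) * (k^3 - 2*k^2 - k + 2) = -k^4 + k^3 + 3*k^2 - k - 2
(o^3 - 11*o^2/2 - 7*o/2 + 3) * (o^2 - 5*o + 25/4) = o^5 - 21*o^4/2 + 121*o^3/4 - 111*o^2/8 - 295*o/8 + 75/4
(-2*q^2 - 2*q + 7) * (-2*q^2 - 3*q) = 4*q^4 + 10*q^3 - 8*q^2 - 21*q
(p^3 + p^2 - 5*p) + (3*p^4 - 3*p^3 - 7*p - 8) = 3*p^4 - 2*p^3 + p^2 - 12*p - 8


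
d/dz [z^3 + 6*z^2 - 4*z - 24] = 3*z^2 + 12*z - 4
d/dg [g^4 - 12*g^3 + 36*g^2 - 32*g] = 4*g^3 - 36*g^2 + 72*g - 32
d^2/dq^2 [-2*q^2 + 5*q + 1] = -4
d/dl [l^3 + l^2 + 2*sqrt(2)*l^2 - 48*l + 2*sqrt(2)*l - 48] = 3*l^2 + 2*l + 4*sqrt(2)*l - 48 + 2*sqrt(2)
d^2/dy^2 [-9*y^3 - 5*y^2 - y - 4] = -54*y - 10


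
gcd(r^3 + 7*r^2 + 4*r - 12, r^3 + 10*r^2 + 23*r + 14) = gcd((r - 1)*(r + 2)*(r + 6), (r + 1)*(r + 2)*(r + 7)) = r + 2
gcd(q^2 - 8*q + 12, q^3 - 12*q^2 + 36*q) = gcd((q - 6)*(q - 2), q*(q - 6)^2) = q - 6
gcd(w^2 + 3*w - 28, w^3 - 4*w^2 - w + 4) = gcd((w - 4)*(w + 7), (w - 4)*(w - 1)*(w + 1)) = w - 4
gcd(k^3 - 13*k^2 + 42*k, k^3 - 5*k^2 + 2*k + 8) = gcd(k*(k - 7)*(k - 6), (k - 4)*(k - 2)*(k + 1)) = 1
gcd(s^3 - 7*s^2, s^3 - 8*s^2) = s^2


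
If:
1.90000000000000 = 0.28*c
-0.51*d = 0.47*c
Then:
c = 6.79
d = -6.25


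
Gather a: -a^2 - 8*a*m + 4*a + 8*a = -a^2 + a*(12 - 8*m)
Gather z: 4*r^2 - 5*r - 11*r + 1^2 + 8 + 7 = 4*r^2 - 16*r + 16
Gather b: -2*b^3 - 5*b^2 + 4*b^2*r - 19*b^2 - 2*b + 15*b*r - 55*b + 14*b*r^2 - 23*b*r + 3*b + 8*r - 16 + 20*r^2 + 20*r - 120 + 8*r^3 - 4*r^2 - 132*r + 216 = -2*b^3 + b^2*(4*r - 24) + b*(14*r^2 - 8*r - 54) + 8*r^3 + 16*r^2 - 104*r + 80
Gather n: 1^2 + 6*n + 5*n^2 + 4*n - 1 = 5*n^2 + 10*n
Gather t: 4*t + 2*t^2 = 2*t^2 + 4*t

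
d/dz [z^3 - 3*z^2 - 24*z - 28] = 3*z^2 - 6*z - 24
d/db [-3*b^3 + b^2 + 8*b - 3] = -9*b^2 + 2*b + 8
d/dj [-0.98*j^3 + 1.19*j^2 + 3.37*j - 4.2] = -2.94*j^2 + 2.38*j + 3.37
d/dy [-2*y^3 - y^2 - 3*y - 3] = -6*y^2 - 2*y - 3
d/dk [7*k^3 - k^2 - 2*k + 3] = 21*k^2 - 2*k - 2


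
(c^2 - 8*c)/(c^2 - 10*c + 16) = c/(c - 2)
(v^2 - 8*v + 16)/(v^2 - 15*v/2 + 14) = 2*(v - 4)/(2*v - 7)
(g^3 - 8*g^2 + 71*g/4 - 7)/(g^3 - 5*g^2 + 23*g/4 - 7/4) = (g - 4)/(g - 1)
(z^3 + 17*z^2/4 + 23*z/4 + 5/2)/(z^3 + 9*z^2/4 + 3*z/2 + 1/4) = (4*z^2 + 13*z + 10)/(4*z^2 + 5*z + 1)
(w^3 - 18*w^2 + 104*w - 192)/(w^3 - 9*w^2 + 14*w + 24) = (w - 8)/(w + 1)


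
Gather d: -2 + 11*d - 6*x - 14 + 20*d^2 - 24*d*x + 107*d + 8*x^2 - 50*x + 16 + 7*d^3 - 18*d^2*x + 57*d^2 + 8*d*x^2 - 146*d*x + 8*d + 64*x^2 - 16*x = 7*d^3 + d^2*(77 - 18*x) + d*(8*x^2 - 170*x + 126) + 72*x^2 - 72*x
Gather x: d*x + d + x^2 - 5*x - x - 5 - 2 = d + x^2 + x*(d - 6) - 7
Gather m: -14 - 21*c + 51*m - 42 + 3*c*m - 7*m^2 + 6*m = -21*c - 7*m^2 + m*(3*c + 57) - 56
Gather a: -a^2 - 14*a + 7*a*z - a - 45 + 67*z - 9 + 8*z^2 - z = -a^2 + a*(7*z - 15) + 8*z^2 + 66*z - 54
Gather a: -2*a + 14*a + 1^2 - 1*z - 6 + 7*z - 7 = 12*a + 6*z - 12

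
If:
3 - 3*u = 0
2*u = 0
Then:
No Solution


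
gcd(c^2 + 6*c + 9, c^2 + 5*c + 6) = c + 3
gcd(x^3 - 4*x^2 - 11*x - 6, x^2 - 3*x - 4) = x + 1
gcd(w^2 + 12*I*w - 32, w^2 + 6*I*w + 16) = w + 8*I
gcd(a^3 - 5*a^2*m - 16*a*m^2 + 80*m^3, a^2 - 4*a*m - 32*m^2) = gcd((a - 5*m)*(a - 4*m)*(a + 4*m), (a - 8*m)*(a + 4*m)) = a + 4*m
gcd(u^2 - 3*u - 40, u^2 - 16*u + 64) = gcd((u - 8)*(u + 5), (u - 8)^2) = u - 8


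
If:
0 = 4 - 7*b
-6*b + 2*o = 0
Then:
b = 4/7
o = 12/7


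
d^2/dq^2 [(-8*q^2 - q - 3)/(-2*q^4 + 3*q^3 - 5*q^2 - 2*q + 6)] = 2*(96*q^8 - 120*q^7 + 64*q^6 - 405*q^5 + 1671*q^4 - 1273*q^3 + 999*q^2 + 18*q + 402)/(8*q^12 - 36*q^11 + 114*q^10 - 183*q^9 + 141*q^8 + 165*q^7 - 553*q^6 + 510*q^5 + 42*q^4 - 676*q^3 + 468*q^2 + 216*q - 216)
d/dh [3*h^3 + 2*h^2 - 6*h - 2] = 9*h^2 + 4*h - 6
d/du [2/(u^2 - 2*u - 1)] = 4*(1 - u)/(-u^2 + 2*u + 1)^2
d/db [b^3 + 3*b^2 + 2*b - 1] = 3*b^2 + 6*b + 2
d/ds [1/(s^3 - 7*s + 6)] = (7 - 3*s^2)/(s^3 - 7*s + 6)^2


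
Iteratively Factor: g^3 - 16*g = (g)*(g^2 - 16) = g*(g + 4)*(g - 4)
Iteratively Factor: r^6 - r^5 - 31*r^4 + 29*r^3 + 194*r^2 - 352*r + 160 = (r + 4)*(r^5 - 5*r^4 - 11*r^3 + 73*r^2 - 98*r + 40) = (r - 5)*(r + 4)*(r^4 - 11*r^2 + 18*r - 8) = (r - 5)*(r - 1)*(r + 4)*(r^3 + r^2 - 10*r + 8) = (r - 5)*(r - 2)*(r - 1)*(r + 4)*(r^2 + 3*r - 4) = (r - 5)*(r - 2)*(r - 1)^2*(r + 4)*(r + 4)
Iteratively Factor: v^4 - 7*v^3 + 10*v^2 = (v - 2)*(v^3 - 5*v^2) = v*(v - 2)*(v^2 - 5*v) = v*(v - 5)*(v - 2)*(v)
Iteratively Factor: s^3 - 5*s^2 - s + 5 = (s - 5)*(s^2 - 1) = (s - 5)*(s + 1)*(s - 1)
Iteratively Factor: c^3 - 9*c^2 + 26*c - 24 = (c - 3)*(c^2 - 6*c + 8) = (c - 3)*(c - 2)*(c - 4)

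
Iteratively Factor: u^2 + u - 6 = (u + 3)*(u - 2)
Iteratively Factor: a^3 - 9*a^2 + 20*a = (a)*(a^2 - 9*a + 20) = a*(a - 4)*(a - 5)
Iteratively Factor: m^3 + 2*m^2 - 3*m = (m)*(m^2 + 2*m - 3) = m*(m + 3)*(m - 1)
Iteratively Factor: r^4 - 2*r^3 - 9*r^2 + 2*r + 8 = (r + 1)*(r^3 - 3*r^2 - 6*r + 8) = (r - 1)*(r + 1)*(r^2 - 2*r - 8) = (r - 4)*(r - 1)*(r + 1)*(r + 2)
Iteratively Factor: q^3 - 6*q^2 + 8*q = (q)*(q^2 - 6*q + 8) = q*(q - 4)*(q - 2)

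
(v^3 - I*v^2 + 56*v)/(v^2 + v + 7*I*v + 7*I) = v*(v - 8*I)/(v + 1)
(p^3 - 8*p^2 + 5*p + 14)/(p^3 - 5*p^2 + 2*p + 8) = (p - 7)/(p - 4)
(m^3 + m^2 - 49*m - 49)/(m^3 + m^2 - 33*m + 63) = (m^2 - 6*m - 7)/(m^2 - 6*m + 9)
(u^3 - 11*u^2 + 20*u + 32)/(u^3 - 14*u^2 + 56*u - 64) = (u + 1)/(u - 2)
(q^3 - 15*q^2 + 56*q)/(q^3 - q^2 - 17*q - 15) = q*(-q^2 + 15*q - 56)/(-q^3 + q^2 + 17*q + 15)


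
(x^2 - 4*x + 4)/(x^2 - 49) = (x^2 - 4*x + 4)/(x^2 - 49)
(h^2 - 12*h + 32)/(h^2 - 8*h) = (h - 4)/h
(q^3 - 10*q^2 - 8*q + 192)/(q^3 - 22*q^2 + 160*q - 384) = (q + 4)/(q - 8)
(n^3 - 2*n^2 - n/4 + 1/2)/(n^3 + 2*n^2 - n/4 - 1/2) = (n - 2)/(n + 2)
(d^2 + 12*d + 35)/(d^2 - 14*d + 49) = (d^2 + 12*d + 35)/(d^2 - 14*d + 49)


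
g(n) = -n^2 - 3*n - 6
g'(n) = -2*n - 3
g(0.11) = -6.34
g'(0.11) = -3.22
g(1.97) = -15.79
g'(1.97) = -6.94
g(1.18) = -10.93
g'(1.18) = -5.36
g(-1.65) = -3.77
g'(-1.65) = 0.30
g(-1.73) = -3.80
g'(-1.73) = 0.46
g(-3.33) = -7.10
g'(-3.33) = 3.66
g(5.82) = -57.33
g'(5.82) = -14.64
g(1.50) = -12.75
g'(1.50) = -6.00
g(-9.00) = -60.00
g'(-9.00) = 15.00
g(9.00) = -114.00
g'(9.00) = -21.00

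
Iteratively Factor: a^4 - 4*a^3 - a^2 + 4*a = (a)*(a^3 - 4*a^2 - a + 4) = a*(a + 1)*(a^2 - 5*a + 4) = a*(a - 4)*(a + 1)*(a - 1)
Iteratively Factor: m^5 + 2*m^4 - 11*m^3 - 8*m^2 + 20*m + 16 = (m + 4)*(m^4 - 2*m^3 - 3*m^2 + 4*m + 4) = (m - 2)*(m + 4)*(m^3 - 3*m - 2) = (m - 2)^2*(m + 4)*(m^2 + 2*m + 1) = (m - 2)^2*(m + 1)*(m + 4)*(m + 1)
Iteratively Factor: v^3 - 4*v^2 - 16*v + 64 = (v - 4)*(v^2 - 16) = (v - 4)*(v + 4)*(v - 4)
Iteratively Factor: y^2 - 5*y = (y)*(y - 5)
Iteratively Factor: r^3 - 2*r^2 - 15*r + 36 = (r - 3)*(r^2 + r - 12) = (r - 3)^2*(r + 4)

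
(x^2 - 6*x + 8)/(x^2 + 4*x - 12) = (x - 4)/(x + 6)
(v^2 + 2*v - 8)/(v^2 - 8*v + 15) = (v^2 + 2*v - 8)/(v^2 - 8*v + 15)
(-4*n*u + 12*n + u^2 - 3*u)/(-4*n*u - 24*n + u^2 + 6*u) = (u - 3)/(u + 6)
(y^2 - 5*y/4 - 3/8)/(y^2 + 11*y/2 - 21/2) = (y + 1/4)/(y + 7)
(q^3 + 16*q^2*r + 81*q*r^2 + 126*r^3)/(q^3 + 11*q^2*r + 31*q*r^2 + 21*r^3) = (q + 6*r)/(q + r)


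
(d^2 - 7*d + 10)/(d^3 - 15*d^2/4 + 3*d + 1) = 4*(d - 5)/(4*d^2 - 7*d - 2)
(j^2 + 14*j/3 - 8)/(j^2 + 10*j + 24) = (j - 4/3)/(j + 4)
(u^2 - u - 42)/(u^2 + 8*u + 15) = (u^2 - u - 42)/(u^2 + 8*u + 15)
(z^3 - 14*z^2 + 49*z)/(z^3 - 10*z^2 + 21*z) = (z - 7)/(z - 3)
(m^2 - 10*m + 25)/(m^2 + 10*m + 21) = (m^2 - 10*m + 25)/(m^2 + 10*m + 21)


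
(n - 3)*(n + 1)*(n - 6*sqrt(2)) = n^3 - 6*sqrt(2)*n^2 - 2*n^2 - 3*n + 12*sqrt(2)*n + 18*sqrt(2)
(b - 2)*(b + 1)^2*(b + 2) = b^4 + 2*b^3 - 3*b^2 - 8*b - 4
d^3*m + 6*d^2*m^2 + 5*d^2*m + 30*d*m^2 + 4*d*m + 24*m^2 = (d + 4)*(d + 6*m)*(d*m + m)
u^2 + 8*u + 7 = (u + 1)*(u + 7)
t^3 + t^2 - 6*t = t*(t - 2)*(t + 3)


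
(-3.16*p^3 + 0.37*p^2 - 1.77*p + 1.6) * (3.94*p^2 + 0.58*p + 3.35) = -12.4504*p^5 - 0.375*p^4 - 17.3452*p^3 + 6.5169*p^2 - 5.0015*p + 5.36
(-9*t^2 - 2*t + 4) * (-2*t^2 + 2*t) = 18*t^4 - 14*t^3 - 12*t^2 + 8*t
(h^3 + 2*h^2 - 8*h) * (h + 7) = h^4 + 9*h^3 + 6*h^2 - 56*h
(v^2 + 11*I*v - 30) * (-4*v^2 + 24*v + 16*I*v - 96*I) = -4*v^4 + 24*v^3 - 28*I*v^3 - 56*v^2 + 168*I*v^2 + 336*v - 480*I*v + 2880*I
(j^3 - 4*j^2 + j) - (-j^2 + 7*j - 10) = j^3 - 3*j^2 - 6*j + 10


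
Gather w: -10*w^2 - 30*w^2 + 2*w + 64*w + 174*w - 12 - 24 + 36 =-40*w^2 + 240*w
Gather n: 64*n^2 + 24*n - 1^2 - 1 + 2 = 64*n^2 + 24*n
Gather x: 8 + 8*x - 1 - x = 7*x + 7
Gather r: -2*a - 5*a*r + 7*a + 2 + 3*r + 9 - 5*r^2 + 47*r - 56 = 5*a - 5*r^2 + r*(50 - 5*a) - 45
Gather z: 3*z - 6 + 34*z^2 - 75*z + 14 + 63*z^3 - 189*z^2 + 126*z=63*z^3 - 155*z^2 + 54*z + 8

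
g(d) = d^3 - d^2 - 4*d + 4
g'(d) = 3*d^2 - 2*d - 4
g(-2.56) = -9.09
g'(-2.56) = 20.78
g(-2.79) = -14.34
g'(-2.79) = 24.93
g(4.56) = 59.79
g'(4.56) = 49.26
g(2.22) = 1.13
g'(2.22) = 6.35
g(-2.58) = -9.51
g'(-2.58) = 21.13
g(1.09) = -0.25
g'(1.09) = -2.62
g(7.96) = 413.16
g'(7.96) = 170.16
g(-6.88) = -341.48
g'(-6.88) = 151.76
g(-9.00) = -770.00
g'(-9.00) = 257.00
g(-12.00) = -1820.00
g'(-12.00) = 452.00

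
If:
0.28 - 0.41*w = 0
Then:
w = 0.68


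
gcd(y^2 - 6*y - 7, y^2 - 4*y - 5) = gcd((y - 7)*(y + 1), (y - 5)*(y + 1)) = y + 1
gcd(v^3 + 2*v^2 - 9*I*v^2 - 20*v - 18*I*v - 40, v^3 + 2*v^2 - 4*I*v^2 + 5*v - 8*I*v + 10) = v^2 + v*(2 - 5*I) - 10*I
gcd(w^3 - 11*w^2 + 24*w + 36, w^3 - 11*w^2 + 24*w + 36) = w^3 - 11*w^2 + 24*w + 36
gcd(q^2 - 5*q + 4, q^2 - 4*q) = q - 4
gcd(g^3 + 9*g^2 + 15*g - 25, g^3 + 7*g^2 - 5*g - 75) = g^2 + 10*g + 25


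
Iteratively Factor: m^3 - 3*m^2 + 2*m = (m)*(m^2 - 3*m + 2) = m*(m - 2)*(m - 1)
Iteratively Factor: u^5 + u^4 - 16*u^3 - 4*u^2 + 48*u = (u)*(u^4 + u^3 - 16*u^2 - 4*u + 48) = u*(u + 4)*(u^3 - 3*u^2 - 4*u + 12) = u*(u + 2)*(u + 4)*(u^2 - 5*u + 6) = u*(u - 3)*(u + 2)*(u + 4)*(u - 2)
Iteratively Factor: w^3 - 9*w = (w + 3)*(w^2 - 3*w) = w*(w + 3)*(w - 3)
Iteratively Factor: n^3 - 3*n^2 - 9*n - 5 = (n + 1)*(n^2 - 4*n - 5) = (n - 5)*(n + 1)*(n + 1)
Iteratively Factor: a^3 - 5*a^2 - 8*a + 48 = (a + 3)*(a^2 - 8*a + 16) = (a - 4)*(a + 3)*(a - 4)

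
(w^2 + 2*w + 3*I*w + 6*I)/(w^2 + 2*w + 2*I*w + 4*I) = (w + 3*I)/(w + 2*I)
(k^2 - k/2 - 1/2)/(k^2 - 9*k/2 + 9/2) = (2*k^2 - k - 1)/(2*k^2 - 9*k + 9)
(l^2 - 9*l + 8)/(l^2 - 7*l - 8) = (l - 1)/(l + 1)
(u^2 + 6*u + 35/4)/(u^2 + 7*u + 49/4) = (2*u + 5)/(2*u + 7)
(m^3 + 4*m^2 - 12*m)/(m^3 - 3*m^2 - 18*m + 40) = m*(m + 6)/(m^2 - m - 20)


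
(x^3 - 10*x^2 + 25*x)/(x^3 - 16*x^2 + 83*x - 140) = x*(x - 5)/(x^2 - 11*x + 28)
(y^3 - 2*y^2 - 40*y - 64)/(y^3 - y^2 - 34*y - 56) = (y - 8)/(y - 7)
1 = 1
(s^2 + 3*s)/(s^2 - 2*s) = (s + 3)/(s - 2)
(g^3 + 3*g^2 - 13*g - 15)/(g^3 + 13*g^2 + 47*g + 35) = (g - 3)/(g + 7)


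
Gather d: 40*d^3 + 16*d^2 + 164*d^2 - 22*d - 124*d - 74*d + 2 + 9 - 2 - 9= 40*d^3 + 180*d^2 - 220*d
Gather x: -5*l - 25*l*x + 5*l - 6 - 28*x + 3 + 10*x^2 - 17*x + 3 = 10*x^2 + x*(-25*l - 45)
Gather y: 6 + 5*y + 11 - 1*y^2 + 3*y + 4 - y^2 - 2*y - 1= -2*y^2 + 6*y + 20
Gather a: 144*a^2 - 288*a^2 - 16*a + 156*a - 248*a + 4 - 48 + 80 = -144*a^2 - 108*a + 36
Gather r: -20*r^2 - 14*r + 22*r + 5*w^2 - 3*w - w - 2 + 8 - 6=-20*r^2 + 8*r + 5*w^2 - 4*w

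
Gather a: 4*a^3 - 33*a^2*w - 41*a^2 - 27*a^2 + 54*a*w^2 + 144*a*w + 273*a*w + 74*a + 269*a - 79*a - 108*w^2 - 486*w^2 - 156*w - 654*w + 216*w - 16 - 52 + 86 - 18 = 4*a^3 + a^2*(-33*w - 68) + a*(54*w^2 + 417*w + 264) - 594*w^2 - 594*w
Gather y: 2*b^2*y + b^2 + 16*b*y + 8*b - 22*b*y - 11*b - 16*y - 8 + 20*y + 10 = b^2 - 3*b + y*(2*b^2 - 6*b + 4) + 2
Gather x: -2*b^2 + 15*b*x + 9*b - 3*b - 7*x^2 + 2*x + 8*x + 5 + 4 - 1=-2*b^2 + 6*b - 7*x^2 + x*(15*b + 10) + 8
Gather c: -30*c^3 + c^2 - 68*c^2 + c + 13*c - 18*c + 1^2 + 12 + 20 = -30*c^3 - 67*c^2 - 4*c + 33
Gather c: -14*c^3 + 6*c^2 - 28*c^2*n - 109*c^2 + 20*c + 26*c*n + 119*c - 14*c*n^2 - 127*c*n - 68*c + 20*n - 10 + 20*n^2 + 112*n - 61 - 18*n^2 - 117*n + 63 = -14*c^3 + c^2*(-28*n - 103) + c*(-14*n^2 - 101*n + 71) + 2*n^2 + 15*n - 8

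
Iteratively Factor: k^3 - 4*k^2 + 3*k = (k - 1)*(k^2 - 3*k) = k*(k - 1)*(k - 3)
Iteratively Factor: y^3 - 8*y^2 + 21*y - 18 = (y - 2)*(y^2 - 6*y + 9) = (y - 3)*(y - 2)*(y - 3)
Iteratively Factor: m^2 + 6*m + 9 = (m + 3)*(m + 3)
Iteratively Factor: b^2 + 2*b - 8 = (b + 4)*(b - 2)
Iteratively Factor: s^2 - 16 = (s + 4)*(s - 4)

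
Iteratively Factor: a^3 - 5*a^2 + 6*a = (a - 2)*(a^2 - 3*a) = (a - 3)*(a - 2)*(a)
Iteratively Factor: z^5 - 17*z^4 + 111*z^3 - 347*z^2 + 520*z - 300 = (z - 2)*(z^4 - 15*z^3 + 81*z^2 - 185*z + 150) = (z - 3)*(z - 2)*(z^3 - 12*z^2 + 45*z - 50) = (z - 3)*(z - 2)^2*(z^2 - 10*z + 25) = (z - 5)*(z - 3)*(z - 2)^2*(z - 5)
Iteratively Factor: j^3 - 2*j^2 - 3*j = (j)*(j^2 - 2*j - 3) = j*(j + 1)*(j - 3)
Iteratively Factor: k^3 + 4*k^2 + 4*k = (k)*(k^2 + 4*k + 4) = k*(k + 2)*(k + 2)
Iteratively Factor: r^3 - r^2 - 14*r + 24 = (r - 3)*(r^2 + 2*r - 8) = (r - 3)*(r - 2)*(r + 4)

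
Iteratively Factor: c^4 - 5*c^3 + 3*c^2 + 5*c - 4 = (c - 1)*(c^3 - 4*c^2 - c + 4) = (c - 1)*(c + 1)*(c^2 - 5*c + 4) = (c - 1)^2*(c + 1)*(c - 4)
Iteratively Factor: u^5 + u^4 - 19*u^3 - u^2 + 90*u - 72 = (u - 1)*(u^4 + 2*u^3 - 17*u^2 - 18*u + 72) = (u - 2)*(u - 1)*(u^3 + 4*u^2 - 9*u - 36) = (u - 2)*(u - 1)*(u + 4)*(u^2 - 9) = (u - 2)*(u - 1)*(u + 3)*(u + 4)*(u - 3)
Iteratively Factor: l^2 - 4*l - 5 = (l - 5)*(l + 1)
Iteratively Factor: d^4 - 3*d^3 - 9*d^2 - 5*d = (d + 1)*(d^3 - 4*d^2 - 5*d) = (d + 1)^2*(d^2 - 5*d) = (d - 5)*(d + 1)^2*(d)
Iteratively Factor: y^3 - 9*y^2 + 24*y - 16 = (y - 4)*(y^2 - 5*y + 4) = (y - 4)^2*(y - 1)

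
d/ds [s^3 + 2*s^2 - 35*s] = 3*s^2 + 4*s - 35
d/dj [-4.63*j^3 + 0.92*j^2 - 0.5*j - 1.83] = -13.89*j^2 + 1.84*j - 0.5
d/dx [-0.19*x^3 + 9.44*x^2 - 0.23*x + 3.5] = -0.57*x^2 + 18.88*x - 0.23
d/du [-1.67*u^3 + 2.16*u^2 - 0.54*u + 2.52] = -5.01*u^2 + 4.32*u - 0.54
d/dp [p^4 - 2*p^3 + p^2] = 2*p*(2*p^2 - 3*p + 1)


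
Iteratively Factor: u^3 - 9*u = (u - 3)*(u^2 + 3*u) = u*(u - 3)*(u + 3)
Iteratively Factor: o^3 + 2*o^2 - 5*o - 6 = (o + 1)*(o^2 + o - 6) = (o - 2)*(o + 1)*(o + 3)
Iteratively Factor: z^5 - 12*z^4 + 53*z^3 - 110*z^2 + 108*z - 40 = (z - 2)*(z^4 - 10*z^3 + 33*z^2 - 44*z + 20) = (z - 2)^2*(z^3 - 8*z^2 + 17*z - 10) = (z - 5)*(z - 2)^2*(z^2 - 3*z + 2) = (z - 5)*(z - 2)^2*(z - 1)*(z - 2)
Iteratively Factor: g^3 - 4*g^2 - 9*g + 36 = (g - 4)*(g^2 - 9) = (g - 4)*(g - 3)*(g + 3)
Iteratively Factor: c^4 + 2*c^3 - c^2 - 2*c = (c + 2)*(c^3 - c) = (c - 1)*(c + 2)*(c^2 + c) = c*(c - 1)*(c + 2)*(c + 1)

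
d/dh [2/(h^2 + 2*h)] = 4*(-h - 1)/(h^2*(h + 2)^2)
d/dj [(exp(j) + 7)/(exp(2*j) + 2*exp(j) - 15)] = (-2*(exp(j) + 1)*(exp(j) + 7) + exp(2*j) + 2*exp(j) - 15)*exp(j)/(exp(2*j) + 2*exp(j) - 15)^2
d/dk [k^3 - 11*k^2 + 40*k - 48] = 3*k^2 - 22*k + 40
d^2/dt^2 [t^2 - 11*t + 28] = 2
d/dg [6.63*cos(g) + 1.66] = -6.63*sin(g)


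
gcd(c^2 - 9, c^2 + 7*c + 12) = c + 3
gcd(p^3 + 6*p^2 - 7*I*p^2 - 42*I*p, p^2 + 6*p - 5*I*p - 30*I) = p + 6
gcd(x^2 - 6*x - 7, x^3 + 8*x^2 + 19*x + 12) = x + 1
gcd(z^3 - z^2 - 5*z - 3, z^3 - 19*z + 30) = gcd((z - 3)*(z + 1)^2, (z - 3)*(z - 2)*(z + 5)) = z - 3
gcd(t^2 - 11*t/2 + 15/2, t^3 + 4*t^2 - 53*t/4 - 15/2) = t - 5/2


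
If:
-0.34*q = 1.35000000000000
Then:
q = -3.97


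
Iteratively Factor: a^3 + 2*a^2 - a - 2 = (a + 2)*(a^2 - 1) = (a + 1)*(a + 2)*(a - 1)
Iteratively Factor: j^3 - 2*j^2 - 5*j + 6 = (j - 1)*(j^2 - j - 6) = (j - 3)*(j - 1)*(j + 2)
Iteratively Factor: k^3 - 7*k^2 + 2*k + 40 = (k - 5)*(k^2 - 2*k - 8) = (k - 5)*(k + 2)*(k - 4)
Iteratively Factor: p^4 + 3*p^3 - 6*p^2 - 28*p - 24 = (p + 2)*(p^3 + p^2 - 8*p - 12) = (p - 3)*(p + 2)*(p^2 + 4*p + 4) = (p - 3)*(p + 2)^2*(p + 2)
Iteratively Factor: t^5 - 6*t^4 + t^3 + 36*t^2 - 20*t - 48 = (t - 2)*(t^4 - 4*t^3 - 7*t^2 + 22*t + 24) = (t - 2)*(t + 1)*(t^3 - 5*t^2 - 2*t + 24) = (t - 3)*(t - 2)*(t + 1)*(t^2 - 2*t - 8) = (t - 4)*(t - 3)*(t - 2)*(t + 1)*(t + 2)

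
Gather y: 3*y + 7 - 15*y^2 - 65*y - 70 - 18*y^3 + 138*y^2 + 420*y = -18*y^3 + 123*y^2 + 358*y - 63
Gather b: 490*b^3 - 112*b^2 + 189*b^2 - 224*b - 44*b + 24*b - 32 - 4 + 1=490*b^3 + 77*b^2 - 244*b - 35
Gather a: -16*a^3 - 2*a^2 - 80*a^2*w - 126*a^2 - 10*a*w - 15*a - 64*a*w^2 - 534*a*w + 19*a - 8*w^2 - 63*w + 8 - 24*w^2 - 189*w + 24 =-16*a^3 + a^2*(-80*w - 128) + a*(-64*w^2 - 544*w + 4) - 32*w^2 - 252*w + 32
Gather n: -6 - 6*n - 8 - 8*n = -14*n - 14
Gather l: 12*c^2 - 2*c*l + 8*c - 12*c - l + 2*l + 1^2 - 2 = 12*c^2 - 4*c + l*(1 - 2*c) - 1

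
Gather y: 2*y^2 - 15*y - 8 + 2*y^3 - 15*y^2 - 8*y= 2*y^3 - 13*y^2 - 23*y - 8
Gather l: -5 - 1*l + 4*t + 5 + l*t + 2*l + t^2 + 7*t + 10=l*(t + 1) + t^2 + 11*t + 10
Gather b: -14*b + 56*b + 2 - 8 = 42*b - 6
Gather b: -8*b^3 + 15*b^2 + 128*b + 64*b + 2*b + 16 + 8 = -8*b^3 + 15*b^2 + 194*b + 24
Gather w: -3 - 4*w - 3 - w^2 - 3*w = -w^2 - 7*w - 6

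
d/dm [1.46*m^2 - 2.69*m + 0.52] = 2.92*m - 2.69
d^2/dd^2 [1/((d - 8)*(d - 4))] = 2*((d - 8)^2 + (d - 8)*(d - 4) + (d - 4)^2)/((d - 8)^3*(d - 4)^3)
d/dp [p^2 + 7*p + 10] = 2*p + 7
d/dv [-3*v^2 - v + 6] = -6*v - 1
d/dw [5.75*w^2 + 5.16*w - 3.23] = 11.5*w + 5.16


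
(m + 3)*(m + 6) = m^2 + 9*m + 18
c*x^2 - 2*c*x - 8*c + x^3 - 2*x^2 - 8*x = (c + x)*(x - 4)*(x + 2)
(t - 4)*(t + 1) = t^2 - 3*t - 4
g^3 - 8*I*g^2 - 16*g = g*(g - 4*I)^2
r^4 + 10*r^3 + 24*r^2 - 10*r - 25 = (r - 1)*(r + 1)*(r + 5)^2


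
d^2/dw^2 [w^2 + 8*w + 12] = 2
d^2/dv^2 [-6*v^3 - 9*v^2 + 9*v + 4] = -36*v - 18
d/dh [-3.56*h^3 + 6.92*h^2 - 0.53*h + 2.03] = -10.68*h^2 + 13.84*h - 0.53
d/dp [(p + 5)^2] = 2*p + 10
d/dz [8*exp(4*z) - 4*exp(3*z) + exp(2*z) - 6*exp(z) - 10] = 2*(16*exp(3*z) - 6*exp(2*z) + exp(z) - 3)*exp(z)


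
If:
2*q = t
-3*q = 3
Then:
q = -1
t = -2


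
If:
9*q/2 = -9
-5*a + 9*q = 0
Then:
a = -18/5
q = -2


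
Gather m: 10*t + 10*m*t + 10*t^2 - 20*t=10*m*t + 10*t^2 - 10*t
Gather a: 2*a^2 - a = 2*a^2 - a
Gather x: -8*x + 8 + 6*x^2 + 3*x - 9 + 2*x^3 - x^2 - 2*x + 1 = 2*x^3 + 5*x^2 - 7*x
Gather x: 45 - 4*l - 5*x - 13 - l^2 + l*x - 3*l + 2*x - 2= -l^2 - 7*l + x*(l - 3) + 30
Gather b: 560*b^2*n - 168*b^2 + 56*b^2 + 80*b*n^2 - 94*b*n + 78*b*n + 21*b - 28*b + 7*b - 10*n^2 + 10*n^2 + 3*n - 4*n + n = b^2*(560*n - 112) + b*(80*n^2 - 16*n)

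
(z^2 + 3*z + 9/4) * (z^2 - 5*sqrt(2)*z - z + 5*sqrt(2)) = z^4 - 5*sqrt(2)*z^3 + 2*z^3 - 10*sqrt(2)*z^2 - 3*z^2/4 - 9*z/4 + 15*sqrt(2)*z/4 + 45*sqrt(2)/4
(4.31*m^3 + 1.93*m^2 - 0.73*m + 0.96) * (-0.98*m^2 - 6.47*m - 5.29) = -4.2238*m^5 - 29.7771*m^4 - 34.5716*m^3 - 6.4274*m^2 - 2.3495*m - 5.0784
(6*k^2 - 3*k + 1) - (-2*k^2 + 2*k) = 8*k^2 - 5*k + 1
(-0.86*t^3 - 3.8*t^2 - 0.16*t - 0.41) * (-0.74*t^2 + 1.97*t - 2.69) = 0.6364*t^5 + 1.1178*t^4 - 5.0542*t^3 + 10.2102*t^2 - 0.3773*t + 1.1029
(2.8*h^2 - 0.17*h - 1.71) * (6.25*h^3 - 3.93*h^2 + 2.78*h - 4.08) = 17.5*h^5 - 12.0665*h^4 - 2.2354*h^3 - 5.1763*h^2 - 4.0602*h + 6.9768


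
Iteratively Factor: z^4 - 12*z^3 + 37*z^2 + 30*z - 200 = (z - 4)*(z^3 - 8*z^2 + 5*z + 50) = (z - 5)*(z - 4)*(z^2 - 3*z - 10) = (z - 5)*(z - 4)*(z + 2)*(z - 5)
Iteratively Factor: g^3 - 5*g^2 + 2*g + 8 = (g - 2)*(g^2 - 3*g - 4) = (g - 4)*(g - 2)*(g + 1)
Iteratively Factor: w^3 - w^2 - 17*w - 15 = (w + 3)*(w^2 - 4*w - 5) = (w + 1)*(w + 3)*(w - 5)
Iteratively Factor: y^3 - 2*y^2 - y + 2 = (y - 1)*(y^2 - y - 2) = (y - 1)*(y + 1)*(y - 2)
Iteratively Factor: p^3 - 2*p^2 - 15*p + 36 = (p + 4)*(p^2 - 6*p + 9) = (p - 3)*(p + 4)*(p - 3)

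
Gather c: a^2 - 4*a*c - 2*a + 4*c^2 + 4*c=a^2 - 2*a + 4*c^2 + c*(4 - 4*a)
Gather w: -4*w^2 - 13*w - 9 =-4*w^2 - 13*w - 9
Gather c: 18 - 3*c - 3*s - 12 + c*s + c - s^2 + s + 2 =c*(s - 2) - s^2 - 2*s + 8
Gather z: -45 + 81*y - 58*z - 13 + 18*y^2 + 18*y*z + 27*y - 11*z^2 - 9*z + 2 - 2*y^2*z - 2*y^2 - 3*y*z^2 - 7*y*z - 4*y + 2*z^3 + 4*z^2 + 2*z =16*y^2 + 104*y + 2*z^3 + z^2*(-3*y - 7) + z*(-2*y^2 + 11*y - 65) - 56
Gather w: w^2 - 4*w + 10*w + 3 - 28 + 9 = w^2 + 6*w - 16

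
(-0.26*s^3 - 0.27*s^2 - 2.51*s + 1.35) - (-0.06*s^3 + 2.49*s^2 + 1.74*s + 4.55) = -0.2*s^3 - 2.76*s^2 - 4.25*s - 3.2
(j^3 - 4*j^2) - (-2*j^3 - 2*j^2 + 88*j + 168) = 3*j^3 - 2*j^2 - 88*j - 168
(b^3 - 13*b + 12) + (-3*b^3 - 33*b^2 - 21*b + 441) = -2*b^3 - 33*b^2 - 34*b + 453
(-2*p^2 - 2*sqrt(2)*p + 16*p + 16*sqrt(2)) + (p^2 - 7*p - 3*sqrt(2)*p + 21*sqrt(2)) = -p^2 - 5*sqrt(2)*p + 9*p + 37*sqrt(2)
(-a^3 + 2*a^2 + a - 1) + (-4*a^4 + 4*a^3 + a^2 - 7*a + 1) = -4*a^4 + 3*a^3 + 3*a^2 - 6*a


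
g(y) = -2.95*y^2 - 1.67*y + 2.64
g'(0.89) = -6.92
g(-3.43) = -26.34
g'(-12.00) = 69.13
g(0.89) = -1.18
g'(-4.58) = 25.35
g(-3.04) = -19.55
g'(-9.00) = 51.43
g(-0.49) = 2.75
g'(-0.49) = 1.22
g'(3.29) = -21.08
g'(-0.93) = 3.82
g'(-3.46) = 18.74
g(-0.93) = 1.64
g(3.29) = -34.79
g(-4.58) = -51.59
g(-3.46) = -26.90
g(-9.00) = -221.28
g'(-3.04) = 16.27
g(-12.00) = -402.12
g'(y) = -5.9*y - 1.67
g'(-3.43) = 18.57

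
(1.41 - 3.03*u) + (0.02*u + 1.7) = 3.11 - 3.01*u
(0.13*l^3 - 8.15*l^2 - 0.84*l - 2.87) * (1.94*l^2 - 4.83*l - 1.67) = 0.2522*l^5 - 16.4389*l^4 + 37.5178*l^3 + 12.0999*l^2 + 15.2649*l + 4.7929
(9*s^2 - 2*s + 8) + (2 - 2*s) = 9*s^2 - 4*s + 10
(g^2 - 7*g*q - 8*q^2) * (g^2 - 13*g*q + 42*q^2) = g^4 - 20*g^3*q + 125*g^2*q^2 - 190*g*q^3 - 336*q^4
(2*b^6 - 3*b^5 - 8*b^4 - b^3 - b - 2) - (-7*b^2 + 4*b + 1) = 2*b^6 - 3*b^5 - 8*b^4 - b^3 + 7*b^2 - 5*b - 3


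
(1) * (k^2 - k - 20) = k^2 - k - 20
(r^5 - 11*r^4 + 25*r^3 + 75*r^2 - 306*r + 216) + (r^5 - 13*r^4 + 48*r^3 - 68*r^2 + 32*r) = 2*r^5 - 24*r^4 + 73*r^3 + 7*r^2 - 274*r + 216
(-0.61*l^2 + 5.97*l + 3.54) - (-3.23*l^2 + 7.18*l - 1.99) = 2.62*l^2 - 1.21*l + 5.53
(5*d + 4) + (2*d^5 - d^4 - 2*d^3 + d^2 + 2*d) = 2*d^5 - d^4 - 2*d^3 + d^2 + 7*d + 4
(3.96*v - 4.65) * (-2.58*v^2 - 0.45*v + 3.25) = -10.2168*v^3 + 10.215*v^2 + 14.9625*v - 15.1125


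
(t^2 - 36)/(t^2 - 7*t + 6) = (t + 6)/(t - 1)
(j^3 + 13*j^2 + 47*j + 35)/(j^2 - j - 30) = (j^2 + 8*j + 7)/(j - 6)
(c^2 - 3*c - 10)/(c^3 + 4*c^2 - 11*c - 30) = (c - 5)/(c^2 + 2*c - 15)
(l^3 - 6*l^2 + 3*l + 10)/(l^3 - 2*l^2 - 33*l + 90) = (l^2 - l - 2)/(l^2 + 3*l - 18)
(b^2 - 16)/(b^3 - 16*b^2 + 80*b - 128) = (b + 4)/(b^2 - 12*b + 32)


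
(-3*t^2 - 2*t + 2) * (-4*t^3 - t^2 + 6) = 12*t^5 + 11*t^4 - 6*t^3 - 20*t^2 - 12*t + 12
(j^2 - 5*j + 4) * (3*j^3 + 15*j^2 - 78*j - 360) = 3*j^5 - 141*j^3 + 90*j^2 + 1488*j - 1440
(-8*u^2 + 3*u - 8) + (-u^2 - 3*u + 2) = -9*u^2 - 6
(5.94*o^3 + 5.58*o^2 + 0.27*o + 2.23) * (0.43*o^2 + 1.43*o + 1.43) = 2.5542*o^5 + 10.8936*o^4 + 16.5897*o^3 + 9.3244*o^2 + 3.575*o + 3.1889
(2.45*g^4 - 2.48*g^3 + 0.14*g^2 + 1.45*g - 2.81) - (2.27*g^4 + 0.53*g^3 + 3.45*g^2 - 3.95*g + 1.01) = 0.18*g^4 - 3.01*g^3 - 3.31*g^2 + 5.4*g - 3.82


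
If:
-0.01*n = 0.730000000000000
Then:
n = -73.00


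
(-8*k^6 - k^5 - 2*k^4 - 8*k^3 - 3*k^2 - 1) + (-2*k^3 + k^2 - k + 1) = -8*k^6 - k^5 - 2*k^4 - 10*k^3 - 2*k^2 - k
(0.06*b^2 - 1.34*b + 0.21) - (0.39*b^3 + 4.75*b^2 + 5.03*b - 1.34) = -0.39*b^3 - 4.69*b^2 - 6.37*b + 1.55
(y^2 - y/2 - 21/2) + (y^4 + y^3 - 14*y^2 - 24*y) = y^4 + y^3 - 13*y^2 - 49*y/2 - 21/2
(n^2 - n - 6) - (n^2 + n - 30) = 24 - 2*n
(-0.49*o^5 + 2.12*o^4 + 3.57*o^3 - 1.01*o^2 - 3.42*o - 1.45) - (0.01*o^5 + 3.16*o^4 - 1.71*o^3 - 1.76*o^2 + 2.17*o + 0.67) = -0.5*o^5 - 1.04*o^4 + 5.28*o^3 + 0.75*o^2 - 5.59*o - 2.12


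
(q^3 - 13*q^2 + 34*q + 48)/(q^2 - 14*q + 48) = q + 1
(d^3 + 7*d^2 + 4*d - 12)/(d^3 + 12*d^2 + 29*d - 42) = (d + 2)/(d + 7)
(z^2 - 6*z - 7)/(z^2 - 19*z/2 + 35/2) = 2*(z + 1)/(2*z - 5)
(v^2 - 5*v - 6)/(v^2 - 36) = (v + 1)/(v + 6)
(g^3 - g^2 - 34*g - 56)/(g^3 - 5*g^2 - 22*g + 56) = (g + 2)/(g - 2)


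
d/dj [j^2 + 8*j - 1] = 2*j + 8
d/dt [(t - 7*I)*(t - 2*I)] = 2*t - 9*I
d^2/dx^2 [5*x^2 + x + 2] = 10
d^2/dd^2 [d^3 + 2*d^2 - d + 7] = 6*d + 4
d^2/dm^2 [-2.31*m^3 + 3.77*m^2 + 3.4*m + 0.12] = 7.54 - 13.86*m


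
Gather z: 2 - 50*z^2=2 - 50*z^2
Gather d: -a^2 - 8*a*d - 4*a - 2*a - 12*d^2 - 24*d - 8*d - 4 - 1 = -a^2 - 6*a - 12*d^2 + d*(-8*a - 32) - 5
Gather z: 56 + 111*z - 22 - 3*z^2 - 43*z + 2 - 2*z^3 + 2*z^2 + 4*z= -2*z^3 - z^2 + 72*z + 36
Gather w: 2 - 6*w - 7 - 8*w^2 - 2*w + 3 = -8*w^2 - 8*w - 2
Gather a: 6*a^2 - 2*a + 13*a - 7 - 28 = 6*a^2 + 11*a - 35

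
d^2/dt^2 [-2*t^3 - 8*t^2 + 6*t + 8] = -12*t - 16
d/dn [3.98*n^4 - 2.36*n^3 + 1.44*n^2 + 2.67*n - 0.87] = 15.92*n^3 - 7.08*n^2 + 2.88*n + 2.67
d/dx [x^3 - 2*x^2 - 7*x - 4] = 3*x^2 - 4*x - 7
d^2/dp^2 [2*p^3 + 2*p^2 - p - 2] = 12*p + 4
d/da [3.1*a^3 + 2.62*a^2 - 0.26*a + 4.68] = 9.3*a^2 + 5.24*a - 0.26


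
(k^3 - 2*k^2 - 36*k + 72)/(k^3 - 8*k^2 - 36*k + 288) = (k - 2)/(k - 8)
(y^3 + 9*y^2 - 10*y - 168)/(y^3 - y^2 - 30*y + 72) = (y + 7)/(y - 3)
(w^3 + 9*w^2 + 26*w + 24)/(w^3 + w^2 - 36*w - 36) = (w^3 + 9*w^2 + 26*w + 24)/(w^3 + w^2 - 36*w - 36)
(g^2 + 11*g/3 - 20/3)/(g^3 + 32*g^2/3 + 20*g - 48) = (g + 5)/(g^2 + 12*g + 36)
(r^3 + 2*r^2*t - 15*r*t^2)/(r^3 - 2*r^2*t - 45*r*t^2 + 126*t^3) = r*(r + 5*t)/(r^2 + r*t - 42*t^2)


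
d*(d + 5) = d^2 + 5*d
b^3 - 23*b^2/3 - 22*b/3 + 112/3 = (b - 8)*(b - 2)*(b + 7/3)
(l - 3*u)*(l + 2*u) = l^2 - l*u - 6*u^2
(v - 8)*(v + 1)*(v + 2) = v^3 - 5*v^2 - 22*v - 16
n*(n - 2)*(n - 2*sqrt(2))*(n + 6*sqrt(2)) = n^4 - 2*n^3 + 4*sqrt(2)*n^3 - 24*n^2 - 8*sqrt(2)*n^2 + 48*n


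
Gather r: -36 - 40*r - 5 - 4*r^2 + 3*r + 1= -4*r^2 - 37*r - 40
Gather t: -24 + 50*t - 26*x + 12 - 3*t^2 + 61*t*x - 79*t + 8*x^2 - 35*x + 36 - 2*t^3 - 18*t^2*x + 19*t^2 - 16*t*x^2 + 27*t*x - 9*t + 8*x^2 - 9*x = -2*t^3 + t^2*(16 - 18*x) + t*(-16*x^2 + 88*x - 38) + 16*x^2 - 70*x + 24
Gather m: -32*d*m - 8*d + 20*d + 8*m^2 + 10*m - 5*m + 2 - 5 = 12*d + 8*m^2 + m*(5 - 32*d) - 3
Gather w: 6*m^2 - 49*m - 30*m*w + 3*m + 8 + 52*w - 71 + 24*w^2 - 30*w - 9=6*m^2 - 46*m + 24*w^2 + w*(22 - 30*m) - 72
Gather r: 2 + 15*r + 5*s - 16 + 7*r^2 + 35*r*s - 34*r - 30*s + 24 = 7*r^2 + r*(35*s - 19) - 25*s + 10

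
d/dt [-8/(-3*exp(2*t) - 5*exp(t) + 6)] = (-48*exp(t) - 40)*exp(t)/(3*exp(2*t) + 5*exp(t) - 6)^2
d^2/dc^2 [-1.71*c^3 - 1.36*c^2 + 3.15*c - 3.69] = -10.26*c - 2.72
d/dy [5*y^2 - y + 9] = 10*y - 1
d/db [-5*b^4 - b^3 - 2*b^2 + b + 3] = -20*b^3 - 3*b^2 - 4*b + 1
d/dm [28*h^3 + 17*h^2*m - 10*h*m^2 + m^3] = 17*h^2 - 20*h*m + 3*m^2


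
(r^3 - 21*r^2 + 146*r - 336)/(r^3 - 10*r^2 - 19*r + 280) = (r - 6)/(r + 5)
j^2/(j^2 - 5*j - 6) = j^2/(j^2 - 5*j - 6)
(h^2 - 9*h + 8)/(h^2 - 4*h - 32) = (h - 1)/(h + 4)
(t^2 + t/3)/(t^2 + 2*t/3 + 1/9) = 3*t/(3*t + 1)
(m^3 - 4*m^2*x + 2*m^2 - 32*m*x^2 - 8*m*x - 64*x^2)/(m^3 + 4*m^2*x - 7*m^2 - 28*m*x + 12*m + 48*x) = (m^2 - 8*m*x + 2*m - 16*x)/(m^2 - 7*m + 12)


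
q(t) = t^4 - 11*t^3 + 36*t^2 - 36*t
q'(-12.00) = -12564.00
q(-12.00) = 45360.00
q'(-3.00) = -657.00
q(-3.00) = 810.00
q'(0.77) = 1.70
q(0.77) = -11.05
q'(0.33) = -15.69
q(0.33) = -8.34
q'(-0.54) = -85.13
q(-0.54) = 31.75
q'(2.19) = 5.42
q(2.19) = 1.28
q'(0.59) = -4.19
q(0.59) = -10.85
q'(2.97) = -8.46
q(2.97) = 0.26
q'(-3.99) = -1102.73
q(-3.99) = 1668.95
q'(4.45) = -16.60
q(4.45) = -24.50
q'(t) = 4*t^3 - 33*t^2 + 72*t - 36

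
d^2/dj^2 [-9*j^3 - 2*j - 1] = -54*j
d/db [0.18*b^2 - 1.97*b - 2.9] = 0.36*b - 1.97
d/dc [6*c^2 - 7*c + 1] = 12*c - 7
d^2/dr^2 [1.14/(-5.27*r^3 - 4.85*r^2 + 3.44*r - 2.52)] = ((36.0468*r + 11.058)*(5.27*r^3 + 4.85*r^2 - 3.44*r + 2.52) - 1.14*(15.81*r^2 + 9.7*r - 3.44)*(31.62*r^2 + 19.4*r - 6.88))/(5.27*r^3 + 4.85*r^2 - 3.44*r + 2.52)^3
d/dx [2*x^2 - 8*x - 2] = 4*x - 8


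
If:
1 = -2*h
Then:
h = -1/2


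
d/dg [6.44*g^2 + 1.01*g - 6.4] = 12.88*g + 1.01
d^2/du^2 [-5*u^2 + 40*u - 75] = -10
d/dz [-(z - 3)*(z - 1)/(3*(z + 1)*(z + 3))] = 8*(3 - z^2)/(3*(z^4 + 8*z^3 + 22*z^2 + 24*z + 9))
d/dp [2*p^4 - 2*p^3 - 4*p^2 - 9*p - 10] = 8*p^3 - 6*p^2 - 8*p - 9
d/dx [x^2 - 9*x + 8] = 2*x - 9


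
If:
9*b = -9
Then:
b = -1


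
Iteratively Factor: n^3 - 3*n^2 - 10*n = (n)*(n^2 - 3*n - 10) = n*(n - 5)*(n + 2)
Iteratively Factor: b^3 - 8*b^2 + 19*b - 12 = (b - 4)*(b^2 - 4*b + 3) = (b - 4)*(b - 1)*(b - 3)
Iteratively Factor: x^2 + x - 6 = (x - 2)*(x + 3)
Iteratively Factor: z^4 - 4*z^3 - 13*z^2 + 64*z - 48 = (z + 4)*(z^3 - 8*z^2 + 19*z - 12) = (z - 4)*(z + 4)*(z^2 - 4*z + 3) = (z - 4)*(z - 3)*(z + 4)*(z - 1)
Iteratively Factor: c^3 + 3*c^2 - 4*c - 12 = (c + 3)*(c^2 - 4) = (c + 2)*(c + 3)*(c - 2)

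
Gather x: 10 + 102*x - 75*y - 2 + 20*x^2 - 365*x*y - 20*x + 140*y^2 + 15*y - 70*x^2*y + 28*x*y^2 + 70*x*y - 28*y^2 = x^2*(20 - 70*y) + x*(28*y^2 - 295*y + 82) + 112*y^2 - 60*y + 8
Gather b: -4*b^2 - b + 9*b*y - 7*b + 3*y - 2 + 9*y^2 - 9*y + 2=-4*b^2 + b*(9*y - 8) + 9*y^2 - 6*y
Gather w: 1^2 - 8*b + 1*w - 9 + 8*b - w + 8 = 0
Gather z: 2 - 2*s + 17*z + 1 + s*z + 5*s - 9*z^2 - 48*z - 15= 3*s - 9*z^2 + z*(s - 31) - 12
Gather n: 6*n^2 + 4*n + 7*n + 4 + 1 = 6*n^2 + 11*n + 5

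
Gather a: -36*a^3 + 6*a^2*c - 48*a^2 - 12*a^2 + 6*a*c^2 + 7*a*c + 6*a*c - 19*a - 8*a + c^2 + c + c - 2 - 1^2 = -36*a^3 + a^2*(6*c - 60) + a*(6*c^2 + 13*c - 27) + c^2 + 2*c - 3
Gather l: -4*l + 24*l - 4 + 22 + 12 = 20*l + 30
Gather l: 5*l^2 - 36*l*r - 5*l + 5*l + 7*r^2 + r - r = 5*l^2 - 36*l*r + 7*r^2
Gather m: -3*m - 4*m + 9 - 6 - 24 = -7*m - 21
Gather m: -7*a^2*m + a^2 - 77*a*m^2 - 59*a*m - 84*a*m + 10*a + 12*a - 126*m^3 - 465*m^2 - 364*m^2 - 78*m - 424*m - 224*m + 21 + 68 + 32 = a^2 + 22*a - 126*m^3 + m^2*(-77*a - 829) + m*(-7*a^2 - 143*a - 726) + 121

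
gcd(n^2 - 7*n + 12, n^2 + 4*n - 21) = n - 3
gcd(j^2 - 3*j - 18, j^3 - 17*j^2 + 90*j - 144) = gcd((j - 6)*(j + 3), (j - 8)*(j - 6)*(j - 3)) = j - 6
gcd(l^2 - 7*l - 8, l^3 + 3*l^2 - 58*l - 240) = l - 8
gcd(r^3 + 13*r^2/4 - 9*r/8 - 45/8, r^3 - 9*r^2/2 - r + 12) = r + 3/2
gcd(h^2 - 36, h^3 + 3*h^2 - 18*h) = h + 6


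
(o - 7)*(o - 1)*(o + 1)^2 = o^4 - 6*o^3 - 8*o^2 + 6*o + 7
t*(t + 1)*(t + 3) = t^3 + 4*t^2 + 3*t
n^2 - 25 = (n - 5)*(n + 5)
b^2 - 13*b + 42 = (b - 7)*(b - 6)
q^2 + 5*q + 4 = (q + 1)*(q + 4)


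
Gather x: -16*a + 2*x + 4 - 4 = -16*a + 2*x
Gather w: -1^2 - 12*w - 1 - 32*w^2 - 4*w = -32*w^2 - 16*w - 2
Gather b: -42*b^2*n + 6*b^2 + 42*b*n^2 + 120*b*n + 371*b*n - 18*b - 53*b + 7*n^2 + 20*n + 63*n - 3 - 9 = b^2*(6 - 42*n) + b*(42*n^2 + 491*n - 71) + 7*n^2 + 83*n - 12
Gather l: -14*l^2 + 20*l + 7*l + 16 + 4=-14*l^2 + 27*l + 20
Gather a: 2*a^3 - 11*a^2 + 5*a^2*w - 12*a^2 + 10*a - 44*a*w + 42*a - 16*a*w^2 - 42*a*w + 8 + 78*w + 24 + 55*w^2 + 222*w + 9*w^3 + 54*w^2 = 2*a^3 + a^2*(5*w - 23) + a*(-16*w^2 - 86*w + 52) + 9*w^3 + 109*w^2 + 300*w + 32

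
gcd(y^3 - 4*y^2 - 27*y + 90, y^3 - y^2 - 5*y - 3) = y - 3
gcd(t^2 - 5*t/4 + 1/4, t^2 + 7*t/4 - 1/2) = t - 1/4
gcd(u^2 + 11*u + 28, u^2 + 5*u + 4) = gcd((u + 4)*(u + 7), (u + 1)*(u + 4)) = u + 4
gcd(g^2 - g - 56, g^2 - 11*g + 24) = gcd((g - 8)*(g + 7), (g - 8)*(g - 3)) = g - 8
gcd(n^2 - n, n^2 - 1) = n - 1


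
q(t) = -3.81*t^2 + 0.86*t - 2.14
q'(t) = 0.86 - 7.62*t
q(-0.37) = -2.98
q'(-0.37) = 3.68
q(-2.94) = -37.60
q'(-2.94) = 23.26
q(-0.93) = -6.24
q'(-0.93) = 7.95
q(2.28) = -19.99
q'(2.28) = -16.51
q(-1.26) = -9.27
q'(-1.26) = 10.46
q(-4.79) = -93.68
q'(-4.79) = 37.36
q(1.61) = -10.63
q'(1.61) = -11.41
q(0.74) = -3.59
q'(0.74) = -4.78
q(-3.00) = -39.01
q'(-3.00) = 23.72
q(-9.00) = -318.49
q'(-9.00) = 69.44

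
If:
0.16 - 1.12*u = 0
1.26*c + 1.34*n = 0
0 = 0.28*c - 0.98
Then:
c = 3.50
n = -3.29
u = 0.14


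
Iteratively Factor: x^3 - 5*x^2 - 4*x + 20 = (x - 2)*(x^2 - 3*x - 10) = (x - 5)*(x - 2)*(x + 2)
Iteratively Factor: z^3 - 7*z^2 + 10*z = (z)*(z^2 - 7*z + 10) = z*(z - 5)*(z - 2)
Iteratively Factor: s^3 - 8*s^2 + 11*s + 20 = (s - 4)*(s^2 - 4*s - 5) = (s - 5)*(s - 4)*(s + 1)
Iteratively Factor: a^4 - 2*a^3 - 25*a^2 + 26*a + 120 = (a + 2)*(a^3 - 4*a^2 - 17*a + 60) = (a - 3)*(a + 2)*(a^2 - a - 20) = (a - 3)*(a + 2)*(a + 4)*(a - 5)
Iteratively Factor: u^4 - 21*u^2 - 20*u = (u + 1)*(u^3 - u^2 - 20*u) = (u + 1)*(u + 4)*(u^2 - 5*u) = u*(u + 1)*(u + 4)*(u - 5)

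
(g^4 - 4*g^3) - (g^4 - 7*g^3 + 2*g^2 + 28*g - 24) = 3*g^3 - 2*g^2 - 28*g + 24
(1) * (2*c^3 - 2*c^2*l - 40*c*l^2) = 2*c^3 - 2*c^2*l - 40*c*l^2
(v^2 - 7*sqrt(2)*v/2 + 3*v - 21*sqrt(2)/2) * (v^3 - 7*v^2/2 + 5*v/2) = v^5 - 7*sqrt(2)*v^4/2 - v^4/2 - 8*v^3 + 7*sqrt(2)*v^3/4 + 15*v^2/2 + 28*sqrt(2)*v^2 - 105*sqrt(2)*v/4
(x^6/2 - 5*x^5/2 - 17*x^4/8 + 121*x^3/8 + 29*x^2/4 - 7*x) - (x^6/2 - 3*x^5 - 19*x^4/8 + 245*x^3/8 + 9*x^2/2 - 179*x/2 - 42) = x^5/2 + x^4/4 - 31*x^3/2 + 11*x^2/4 + 165*x/2 + 42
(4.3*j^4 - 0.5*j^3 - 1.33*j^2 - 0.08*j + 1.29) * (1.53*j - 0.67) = 6.579*j^5 - 3.646*j^4 - 1.6999*j^3 + 0.7687*j^2 + 2.0273*j - 0.8643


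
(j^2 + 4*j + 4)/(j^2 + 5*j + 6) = (j + 2)/(j + 3)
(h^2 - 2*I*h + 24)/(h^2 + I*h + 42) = (h + 4*I)/(h + 7*I)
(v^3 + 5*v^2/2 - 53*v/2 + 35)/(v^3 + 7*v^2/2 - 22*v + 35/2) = (v - 2)/(v - 1)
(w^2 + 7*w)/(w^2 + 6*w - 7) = w/(w - 1)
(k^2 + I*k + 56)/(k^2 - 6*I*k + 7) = (k + 8*I)/(k + I)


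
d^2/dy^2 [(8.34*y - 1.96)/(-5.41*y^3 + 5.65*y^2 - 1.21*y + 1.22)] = (-1464.575724*y^5 + 2217.933372*y^4 - 1381.843792*y^3 - 208.15728*y^2 + 342.146832*y - 45.904304)/(158.340421*y^9 - 496.094295*y^8 + 624.345378*y^7 - 509.396161*y^6 + 363.387798*y^5 - 189.570297*y^4 + 75.971473*y^3 - 30.586986*y^2 + 5.402892*y - 1.815848)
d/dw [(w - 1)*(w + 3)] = 2*w + 2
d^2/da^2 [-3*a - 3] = 0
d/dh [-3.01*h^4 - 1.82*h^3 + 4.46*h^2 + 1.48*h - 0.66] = -12.04*h^3 - 5.46*h^2 + 8.92*h + 1.48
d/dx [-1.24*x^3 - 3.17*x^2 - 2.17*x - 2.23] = -3.72*x^2 - 6.34*x - 2.17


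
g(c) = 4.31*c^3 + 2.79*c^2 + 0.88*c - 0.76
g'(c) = 12.93*c^2 + 5.58*c + 0.88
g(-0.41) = -0.95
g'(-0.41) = 0.77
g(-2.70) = -67.63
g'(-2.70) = 80.07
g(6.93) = 1573.75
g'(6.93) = 660.51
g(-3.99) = -233.63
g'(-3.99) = 184.46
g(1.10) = 9.32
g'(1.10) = 22.66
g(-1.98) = -25.02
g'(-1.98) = 40.52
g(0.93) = 5.94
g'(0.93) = 17.25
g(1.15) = 10.50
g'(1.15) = 24.40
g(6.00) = 1035.92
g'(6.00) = 499.84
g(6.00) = 1035.92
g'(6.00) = 499.84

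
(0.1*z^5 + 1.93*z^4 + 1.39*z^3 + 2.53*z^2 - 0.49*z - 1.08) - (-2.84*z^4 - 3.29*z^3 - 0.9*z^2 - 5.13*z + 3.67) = 0.1*z^5 + 4.77*z^4 + 4.68*z^3 + 3.43*z^2 + 4.64*z - 4.75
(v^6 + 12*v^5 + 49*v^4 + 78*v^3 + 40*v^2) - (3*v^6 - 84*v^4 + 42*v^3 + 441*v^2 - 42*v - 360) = -2*v^6 + 12*v^5 + 133*v^4 + 36*v^3 - 401*v^2 + 42*v + 360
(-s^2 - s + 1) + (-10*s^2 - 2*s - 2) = -11*s^2 - 3*s - 1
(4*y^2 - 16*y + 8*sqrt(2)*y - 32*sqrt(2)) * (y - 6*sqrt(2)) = 4*y^3 - 16*sqrt(2)*y^2 - 16*y^2 - 96*y + 64*sqrt(2)*y + 384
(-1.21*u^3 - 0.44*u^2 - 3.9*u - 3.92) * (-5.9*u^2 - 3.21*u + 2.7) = 7.139*u^5 + 6.4801*u^4 + 21.1554*u^3 + 34.459*u^2 + 2.0532*u - 10.584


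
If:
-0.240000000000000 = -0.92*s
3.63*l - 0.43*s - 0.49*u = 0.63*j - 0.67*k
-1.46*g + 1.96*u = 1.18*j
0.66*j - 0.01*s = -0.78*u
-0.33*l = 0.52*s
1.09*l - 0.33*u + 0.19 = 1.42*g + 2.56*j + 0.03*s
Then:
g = -1.10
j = 0.57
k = 2.58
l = -0.41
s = 0.26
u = -0.48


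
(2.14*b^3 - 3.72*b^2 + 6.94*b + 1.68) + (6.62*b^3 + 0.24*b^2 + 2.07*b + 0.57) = 8.76*b^3 - 3.48*b^2 + 9.01*b + 2.25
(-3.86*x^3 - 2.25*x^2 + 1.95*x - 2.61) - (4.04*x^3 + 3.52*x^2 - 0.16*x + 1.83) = -7.9*x^3 - 5.77*x^2 + 2.11*x - 4.44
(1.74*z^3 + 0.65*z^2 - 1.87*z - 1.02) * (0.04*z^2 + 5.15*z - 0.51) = 0.0696*z^5 + 8.987*z^4 + 2.3853*z^3 - 10.0028*z^2 - 4.2993*z + 0.5202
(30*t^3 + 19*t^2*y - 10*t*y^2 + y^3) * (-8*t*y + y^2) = -240*t^4*y - 122*t^3*y^2 + 99*t^2*y^3 - 18*t*y^4 + y^5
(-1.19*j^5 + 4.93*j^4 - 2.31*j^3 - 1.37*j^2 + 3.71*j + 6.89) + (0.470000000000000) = -1.19*j^5 + 4.93*j^4 - 2.31*j^3 - 1.37*j^2 + 3.71*j + 7.36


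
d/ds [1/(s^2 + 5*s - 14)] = (-2*s - 5)/(s^2 + 5*s - 14)^2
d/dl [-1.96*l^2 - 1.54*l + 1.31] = -3.92*l - 1.54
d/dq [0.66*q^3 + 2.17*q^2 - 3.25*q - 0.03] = 1.98*q^2 + 4.34*q - 3.25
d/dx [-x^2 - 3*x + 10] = -2*x - 3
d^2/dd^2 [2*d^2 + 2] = 4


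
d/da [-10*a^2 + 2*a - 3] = 2 - 20*a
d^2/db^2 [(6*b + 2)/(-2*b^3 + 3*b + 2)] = 12*(3*(3*b + 1)*(2*b^2 - 1)^2 + (6*b^2 + 2*b*(3*b + 1) - 3)*(-2*b^3 + 3*b + 2))/(-2*b^3 + 3*b + 2)^3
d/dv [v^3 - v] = 3*v^2 - 1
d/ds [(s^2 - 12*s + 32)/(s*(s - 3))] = (9*s^2 - 64*s + 96)/(s^2*(s^2 - 6*s + 9))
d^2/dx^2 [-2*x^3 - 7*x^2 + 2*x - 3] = -12*x - 14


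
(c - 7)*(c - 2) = c^2 - 9*c + 14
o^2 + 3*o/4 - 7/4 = (o - 1)*(o + 7/4)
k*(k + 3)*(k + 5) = k^3 + 8*k^2 + 15*k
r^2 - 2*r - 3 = (r - 3)*(r + 1)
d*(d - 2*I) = d^2 - 2*I*d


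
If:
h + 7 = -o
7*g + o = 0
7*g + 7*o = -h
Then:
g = -1/5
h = -42/5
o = 7/5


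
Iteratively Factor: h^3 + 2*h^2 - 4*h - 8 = (h + 2)*(h^2 - 4) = (h + 2)^2*(h - 2)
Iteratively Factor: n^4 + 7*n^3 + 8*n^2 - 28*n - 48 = (n + 3)*(n^3 + 4*n^2 - 4*n - 16) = (n + 2)*(n + 3)*(n^2 + 2*n - 8) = (n + 2)*(n + 3)*(n + 4)*(n - 2)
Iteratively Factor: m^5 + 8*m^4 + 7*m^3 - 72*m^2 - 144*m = (m + 3)*(m^4 + 5*m^3 - 8*m^2 - 48*m) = (m + 3)*(m + 4)*(m^3 + m^2 - 12*m) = m*(m + 3)*(m + 4)*(m^2 + m - 12) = m*(m + 3)*(m + 4)^2*(m - 3)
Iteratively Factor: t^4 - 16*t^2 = (t - 4)*(t^3 + 4*t^2) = (t - 4)*(t + 4)*(t^2) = t*(t - 4)*(t + 4)*(t)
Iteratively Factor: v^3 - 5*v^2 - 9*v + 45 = (v - 5)*(v^2 - 9) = (v - 5)*(v - 3)*(v + 3)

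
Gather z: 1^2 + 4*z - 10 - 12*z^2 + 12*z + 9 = -12*z^2 + 16*z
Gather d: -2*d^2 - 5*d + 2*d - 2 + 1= -2*d^2 - 3*d - 1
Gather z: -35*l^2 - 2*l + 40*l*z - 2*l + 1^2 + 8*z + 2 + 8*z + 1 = -35*l^2 - 4*l + z*(40*l + 16) + 4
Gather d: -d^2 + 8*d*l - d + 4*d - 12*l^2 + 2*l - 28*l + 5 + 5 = -d^2 + d*(8*l + 3) - 12*l^2 - 26*l + 10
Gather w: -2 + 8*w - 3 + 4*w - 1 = 12*w - 6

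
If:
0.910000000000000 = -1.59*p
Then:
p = -0.57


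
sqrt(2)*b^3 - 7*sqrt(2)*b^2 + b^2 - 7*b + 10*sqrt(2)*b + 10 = (b - 5)*(b - 2)*(sqrt(2)*b + 1)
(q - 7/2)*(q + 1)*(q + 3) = q^3 + q^2/2 - 11*q - 21/2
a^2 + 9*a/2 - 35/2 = (a - 5/2)*(a + 7)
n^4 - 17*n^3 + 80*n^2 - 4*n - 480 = (n - 8)*(n - 6)*(n - 5)*(n + 2)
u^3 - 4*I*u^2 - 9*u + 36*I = (u - 3)*(u + 3)*(u - 4*I)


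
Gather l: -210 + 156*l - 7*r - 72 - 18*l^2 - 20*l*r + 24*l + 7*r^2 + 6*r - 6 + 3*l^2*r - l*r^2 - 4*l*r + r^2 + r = l^2*(3*r - 18) + l*(-r^2 - 24*r + 180) + 8*r^2 - 288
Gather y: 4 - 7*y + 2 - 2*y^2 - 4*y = -2*y^2 - 11*y + 6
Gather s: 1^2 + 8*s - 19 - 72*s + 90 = 72 - 64*s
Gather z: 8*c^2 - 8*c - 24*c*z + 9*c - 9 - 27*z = 8*c^2 + c + z*(-24*c - 27) - 9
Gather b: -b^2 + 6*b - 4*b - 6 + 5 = -b^2 + 2*b - 1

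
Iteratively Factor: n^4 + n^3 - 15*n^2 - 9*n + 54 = (n - 2)*(n^3 + 3*n^2 - 9*n - 27) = (n - 3)*(n - 2)*(n^2 + 6*n + 9) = (n - 3)*(n - 2)*(n + 3)*(n + 3)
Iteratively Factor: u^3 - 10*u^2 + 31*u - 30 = (u - 2)*(u^2 - 8*u + 15) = (u - 5)*(u - 2)*(u - 3)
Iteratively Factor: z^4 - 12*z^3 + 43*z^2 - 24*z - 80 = (z - 5)*(z^3 - 7*z^2 + 8*z + 16) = (z - 5)*(z + 1)*(z^2 - 8*z + 16) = (z - 5)*(z - 4)*(z + 1)*(z - 4)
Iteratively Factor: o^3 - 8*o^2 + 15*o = (o - 3)*(o^2 - 5*o) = o*(o - 3)*(o - 5)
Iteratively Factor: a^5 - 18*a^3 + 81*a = (a + 3)*(a^4 - 3*a^3 - 9*a^2 + 27*a) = (a + 3)^2*(a^3 - 6*a^2 + 9*a) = (a - 3)*(a + 3)^2*(a^2 - 3*a) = a*(a - 3)*(a + 3)^2*(a - 3)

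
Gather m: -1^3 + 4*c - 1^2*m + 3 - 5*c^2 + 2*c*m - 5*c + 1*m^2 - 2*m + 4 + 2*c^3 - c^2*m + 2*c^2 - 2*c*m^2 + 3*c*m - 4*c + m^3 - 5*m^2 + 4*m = 2*c^3 - 3*c^2 - 5*c + m^3 + m^2*(-2*c - 4) + m*(-c^2 + 5*c + 1) + 6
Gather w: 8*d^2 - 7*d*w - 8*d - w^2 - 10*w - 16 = 8*d^2 - 8*d - w^2 + w*(-7*d - 10) - 16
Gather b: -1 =-1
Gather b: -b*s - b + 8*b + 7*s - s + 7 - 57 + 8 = b*(7 - s) + 6*s - 42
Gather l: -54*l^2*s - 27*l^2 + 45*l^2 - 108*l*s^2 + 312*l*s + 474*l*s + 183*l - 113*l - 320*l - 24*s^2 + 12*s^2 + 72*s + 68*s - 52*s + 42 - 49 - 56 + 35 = l^2*(18 - 54*s) + l*(-108*s^2 + 786*s - 250) - 12*s^2 + 88*s - 28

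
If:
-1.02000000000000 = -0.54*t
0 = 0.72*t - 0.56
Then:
No Solution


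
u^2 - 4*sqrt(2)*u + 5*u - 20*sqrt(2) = (u + 5)*(u - 4*sqrt(2))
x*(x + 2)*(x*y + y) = x^3*y + 3*x^2*y + 2*x*y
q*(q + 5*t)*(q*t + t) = q^3*t + 5*q^2*t^2 + q^2*t + 5*q*t^2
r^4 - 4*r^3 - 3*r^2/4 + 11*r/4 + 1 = (r - 4)*(r - 1)*(r + 1/2)^2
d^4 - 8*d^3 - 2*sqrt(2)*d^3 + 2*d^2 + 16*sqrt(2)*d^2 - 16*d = d*(d - 8)*(d - sqrt(2))^2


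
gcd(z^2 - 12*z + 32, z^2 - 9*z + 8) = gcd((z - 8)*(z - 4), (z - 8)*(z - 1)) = z - 8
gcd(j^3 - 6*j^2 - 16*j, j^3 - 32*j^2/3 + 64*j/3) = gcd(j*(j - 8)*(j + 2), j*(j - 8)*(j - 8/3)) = j^2 - 8*j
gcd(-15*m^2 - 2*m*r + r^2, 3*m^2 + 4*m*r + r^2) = 3*m + r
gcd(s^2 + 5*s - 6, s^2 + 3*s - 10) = 1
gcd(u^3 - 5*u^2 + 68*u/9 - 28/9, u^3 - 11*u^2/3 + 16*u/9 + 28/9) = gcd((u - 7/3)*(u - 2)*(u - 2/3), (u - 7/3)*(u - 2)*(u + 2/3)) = u^2 - 13*u/3 + 14/3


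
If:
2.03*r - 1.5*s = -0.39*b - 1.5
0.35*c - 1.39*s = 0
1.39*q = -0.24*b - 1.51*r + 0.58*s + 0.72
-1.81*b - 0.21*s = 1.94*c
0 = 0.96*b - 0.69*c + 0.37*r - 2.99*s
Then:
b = 0.13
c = -0.12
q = 1.34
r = -0.79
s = -0.03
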